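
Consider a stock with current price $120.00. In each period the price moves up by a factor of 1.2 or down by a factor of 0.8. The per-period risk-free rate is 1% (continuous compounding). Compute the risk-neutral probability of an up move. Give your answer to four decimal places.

p = 0.5251

Risk-neutral probability p = (e^0.01 − 0.8)/(1.2 − 0.8) = 0.2101/0.4000 = 0.5251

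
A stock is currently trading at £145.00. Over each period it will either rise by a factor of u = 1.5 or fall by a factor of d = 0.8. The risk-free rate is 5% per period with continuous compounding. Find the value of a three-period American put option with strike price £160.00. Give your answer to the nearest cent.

£30.27

Risk-neutral probability p = (e^0.05 − 0.8)/(1.5 − 0.8) = 0.2513/0.7000 = 0.3590
Terminal stock prices: S_uuu = 489.4, S_uud = 261, S_udd = 139.2, S_ddd = 74.24
Terminal payoffs (K − S): max(-329.4, 0) = 0, max(-101, 0) = 0, max(20.8, 0) = 20.8, max(85.76, 0) = 85.76
Node uu (S = 326.2): continuation = e^(−0.05)·[0.3590·0.0000 + 0.6410·0.0000] = 0.0000; exercise value = 0.0000 ≤ continuation, so V_uu = 0.0000
Node ud (S = 174): continuation = e^(−0.05)·[0.3590·0.0000 + 0.6410·20.8000] = 12.6834; exercise value = 0.0000 ≤ continuation, so V_ud = 12.6834
Node dd (S = 92.8): continuation = e^(−0.05)·[0.3590·20.8000 + 0.6410·85.7600] = 59.3967; exercise value = 67.2000 > continuation, so V_dd = 67.2000 (exercise)
Node u (S = 217.5): continuation = e^(−0.05)·[0.3590·0.0000 + 0.6410·12.6834] = 7.7340; exercise value = 0.0000 ≤ continuation, so V_u = 7.7340
Node d (S = 116): continuation = e^(−0.05)·[0.3590·12.6834 + 0.6410·67.2000] = 45.3078; exercise value = 44.0000 ≤ continuation, so V_d = 45.3078
Node 0 (S = 145): continuation = e^(−0.05)·[0.3590·7.7340 + 0.6410·45.3078] = 30.2685; exercise value = 15.0000 ≤ continuation, so V_0 = 30.2685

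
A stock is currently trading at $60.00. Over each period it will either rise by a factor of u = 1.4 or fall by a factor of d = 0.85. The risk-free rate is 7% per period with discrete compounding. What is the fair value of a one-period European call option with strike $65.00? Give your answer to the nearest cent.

$7.10

Risk-neutral probability p = (1 + 0.07 − 0.85)/(1.4 − 0.85) = 0.2200/0.5500 = 0.4000
Terminal stock prices: S_u = 84, S_d = 51
Terminal payoffs (S − K): max(19, 0) = 19, max(-14, 0) = 0
Node 0 (S = 60): V_0 = 1/1.07·[0.4000·19.0000 + 0.6000·0.0000] = 7.1028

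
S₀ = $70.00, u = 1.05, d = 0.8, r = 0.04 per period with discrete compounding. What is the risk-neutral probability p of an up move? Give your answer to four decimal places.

p = 0.9600

Risk-neutral probability p = (1 + 0.04 − 0.8)/(1.05 − 0.8) = 0.2400/0.2500 = 0.9600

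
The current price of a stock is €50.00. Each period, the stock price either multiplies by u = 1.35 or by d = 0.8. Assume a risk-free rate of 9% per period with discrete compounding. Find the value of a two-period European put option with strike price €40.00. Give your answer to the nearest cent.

Risk-neutral probability p = (1 + 0.09 − 0.8)/(1.35 − 0.8) = 0.2900/0.5500 = 0.5273
Terminal stock prices: S_uu = 91.13, S_ud = 54, S_dd = 32
Terminal payoffs (K − S): max(-51.13, 0) = 0, max(-14, 0) = 0, max(8, 0) = 8
Node u (S = 67.5): V_u = 1/1.09·[0.5273·0.0000 + 0.4727·0.0000] = 0.0000
Node d (S = 40): V_d = 1/1.09·[0.5273·0.0000 + 0.4727·8.0000] = 3.4696
Node 0 (S = 50): V_0 = 1/1.09·[0.5273·0.0000 + 0.4727·3.4696] = 1.5047

€1.50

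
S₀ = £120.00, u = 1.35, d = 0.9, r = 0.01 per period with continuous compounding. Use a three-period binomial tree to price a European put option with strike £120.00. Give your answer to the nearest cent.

Risk-neutral probability p = (e^0.01 − 0.9)/(1.35 − 0.9) = 0.1101/0.4500 = 0.2446
Terminal stock prices: S_uuu = 295.2, S_uud = 196.8, S_udd = 131.2, S_ddd = 87.48
Terminal payoffs (K − S): max(-175.2, 0) = 0, max(-76.83, 0) = 0, max(-11.22, 0) = 0, max(32.52, 0) = 32.52
Node uu (S = 218.7): V_uu = e^(−0.01)·[0.2446·0.0000 + 0.7554·0.0000] = 0.0000
Node ud (S = 145.8): V_ud = e^(−0.01)·[0.2446·0.0000 + 0.7554·0.0000] = 0.0000
Node dd (S = 97.2): V_dd = e^(−0.01)·[0.2446·0.0000 + 0.7554·32.5200] = 24.3226
Node u (S = 162): V_u = e^(−0.01)·[0.2446·0.0000 + 0.7554·0.0000] = 0.0000
Node d (S = 108): V_d = e^(−0.01)·[0.2446·0.0000 + 0.7554·24.3226] = 18.1915
Node 0 (S = 120): V_0 = e^(−0.01)·[0.2446·0.0000 + 0.7554·18.1915] = 13.6059

£13.61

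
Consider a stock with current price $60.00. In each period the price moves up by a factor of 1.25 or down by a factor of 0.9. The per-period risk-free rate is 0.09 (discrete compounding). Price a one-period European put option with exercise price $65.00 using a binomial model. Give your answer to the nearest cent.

$4.61

Risk-neutral probability p = (1 + 0.09 − 0.9)/(1.25 − 0.9) = 0.1900/0.3500 = 0.5429
Terminal stock prices: S_u = 75, S_d = 54
Terminal payoffs (K − S): max(-10, 0) = 0, max(11, 0) = 11
Node 0 (S = 60): V_0 = 1/1.09·[0.5429·0.0000 + 0.4571·11.0000] = 4.6134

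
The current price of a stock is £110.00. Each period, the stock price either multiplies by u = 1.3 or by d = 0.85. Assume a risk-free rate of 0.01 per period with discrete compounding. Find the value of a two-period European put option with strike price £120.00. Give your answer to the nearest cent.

Risk-neutral probability p = (1 + 0.01 − 0.85)/(1.3 − 0.85) = 0.1600/0.4500 = 0.3556
Terminal stock prices: S_uu = 185.9, S_ud = 121.5, S_dd = 79.47
Terminal payoffs (K − S): max(-65.9, 0) = 0, max(-1.55, 0) = 0, max(40.53, 0) = 40.53
Node u (S = 143): V_u = 1/1.01·[0.3556·0.0000 + 0.6444·0.0000] = 0.0000
Node d (S = 93.5): V_d = 1/1.01·[0.3556·0.0000 + 0.6444·40.5250] = 25.8575
Node 0 (S = 110): V_0 = 1/1.01·[0.3556·0.0000 + 0.6444·25.8575] = 16.4988

£16.50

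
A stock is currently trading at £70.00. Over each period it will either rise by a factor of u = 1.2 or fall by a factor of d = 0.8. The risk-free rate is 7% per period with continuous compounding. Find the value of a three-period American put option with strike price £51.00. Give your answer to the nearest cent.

Risk-neutral probability p = (e^0.07 − 0.8)/(1.2 − 0.8) = 0.2725/0.4000 = 0.6813
Terminal stock prices: S_uuu = 121, S_uud = 80.64, S_udd = 53.76, S_ddd = 35.84
Terminal payoffs (K − S): max(-69.96, 0) = 0, max(-29.64, 0) = 0, max(-2.76, 0) = 0, max(15.16, 0) = 15.16
Node uu (S = 100.8): continuation = e^(−0.07)·[0.6813·0.0000 + 0.3187·0.0000] = 0.0000; exercise value = 0.0000 ≤ continuation, so V_uu = 0.0000
Node ud (S = 67.2): continuation = e^(−0.07)·[0.6813·0.0000 + 0.3187·0.0000] = 0.0000; exercise value = 0.0000 ≤ continuation, so V_ud = 0.0000
Node dd (S = 44.8): continuation = e^(−0.07)·[0.6813·0.0000 + 0.3187·15.1600] = 4.5053; exercise value = 6.2000 > continuation, so V_dd = 6.2000 (exercise)
Node u (S = 84): continuation = e^(−0.07)·[0.6813·0.0000 + 0.3187·0.0000] = 0.0000; exercise value = 0.0000 ≤ continuation, so V_u = 0.0000
Node d (S = 56): continuation = e^(−0.07)·[0.6813·0.0000 + 0.3187·6.2000] = 1.8425; exercise value = 0.0000 ≤ continuation, so V_d = 1.8425
Node 0 (S = 70): continuation = e^(−0.07)·[0.6813·0.0000 + 0.3187·1.8425] = 0.5476; exercise value = 0.0000 ≤ continuation, so V_0 = 0.5476

£0.55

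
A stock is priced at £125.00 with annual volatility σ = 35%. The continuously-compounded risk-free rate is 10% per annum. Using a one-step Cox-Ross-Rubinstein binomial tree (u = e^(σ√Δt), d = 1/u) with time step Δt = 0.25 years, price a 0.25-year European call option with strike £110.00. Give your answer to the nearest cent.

£20.05

CRR parameters: u = e^(σ√Δt) = e^(0.35·√0.25) = 1.1912, d = 1/u = 0.8395
Per-period rate: rΔt = 0.1·0.25 = 0.025, so R = e^0.025 = 1.0253
Risk-neutral probability p = (e^0.025 − 0.8395)/(1.1912 − 0.8395) = 0.1859/0.3518 = 0.5283
Terminal stock prices: S_u = 148.9, S_d = 104.9
Terminal payoffs (S − K): max(38.91, 0) = 38.91, max(-5.068, 0) = 0
Node 0 (S = 125): V_0 = e^(−0.025)·[0.5283·38.9058 + 0.4717·0.0000] = 20.0473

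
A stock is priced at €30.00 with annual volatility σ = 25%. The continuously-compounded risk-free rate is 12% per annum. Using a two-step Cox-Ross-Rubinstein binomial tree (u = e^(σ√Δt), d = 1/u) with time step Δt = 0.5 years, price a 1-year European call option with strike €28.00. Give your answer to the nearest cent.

CRR parameters: u = e^(σ√Δt) = e^(0.25·√0.5) = 1.1934, d = 1/u = 0.8380
Per-period rate: rΔt = 0.12·0.5 = 0.06, so R = e^0.06 = 1.0618
Risk-neutral probability p = (e^0.06 − 0.8380)/(1.1934 − 0.8380) = 0.2239/0.3554 = 0.6299
Terminal stock prices: S_uu = 42.72, S_ud = 30, S_dd = 21.07
Terminal payoffs (S − K): max(14.72, 0) = 14.72, max(2, 0) = 2, max(-6.934, 0) = 0
Node u (S = 35.8): V_u = e^(−0.06)·[0.6299·14.7236 + 0.3701·2.0000] = 9.4315
Node d (S = 25.14): V_d = e^(−0.06)·[0.6299·2.0000 + 0.3701·0.0000] = 1.1865
Node 0 (S = 30): V_0 = e^(−0.06)·[0.6299·9.4315 + 0.3701·1.1865] = 6.0086

€6.01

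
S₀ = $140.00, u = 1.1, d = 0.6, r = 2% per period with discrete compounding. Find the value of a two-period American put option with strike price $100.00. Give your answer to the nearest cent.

Risk-neutral probability p = (1 + 0.02 − 0.6)/(1.1 − 0.6) = 0.4200/0.5000 = 0.8400
Terminal stock prices: S_uu = 169.4, S_ud = 92.4, S_dd = 50.4
Terminal payoffs (K − S): max(-69.4, 0) = 0, max(7.6, 0) = 7.6, max(49.6, 0) = 49.6
Node u (S = 154): continuation = 1/1.02·[0.8400·0.0000 + 0.1600·7.6000] = 1.1922; exercise value = 0.0000 ≤ continuation, so V_u = 1.1922
Node d (S = 84): continuation = 1/1.02·[0.8400·7.6000 + 0.1600·49.6000] = 14.0392; exercise value = 16.0000 > continuation, so V_d = 16.0000 (exercise)
Node 0 (S = 140): continuation = 1/1.02·[0.8400·1.1922 + 0.1600·16.0000] = 3.4916; exercise value = 0.0000 ≤ continuation, so V_0 = 3.4916

$3.49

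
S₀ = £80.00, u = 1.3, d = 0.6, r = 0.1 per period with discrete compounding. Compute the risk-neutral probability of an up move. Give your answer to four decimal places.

p = 0.7143

Risk-neutral probability p = (1 + 0.1 − 0.6)/(1.3 − 0.6) = 0.5000/0.7000 = 0.7143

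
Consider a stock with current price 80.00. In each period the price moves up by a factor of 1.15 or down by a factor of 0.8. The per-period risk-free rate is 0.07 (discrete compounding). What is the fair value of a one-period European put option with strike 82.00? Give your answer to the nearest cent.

3.85

Risk-neutral probability p = (1 + 0.07 − 0.8)/(1.15 − 0.8) = 0.2700/0.3500 = 0.7714
Terminal stock prices: S_u = 92, S_d = 64
Terminal payoffs (K − S): max(-10, 0) = 0, max(18, 0) = 18
Node 0 (S = 80): V_0 = 1/1.07·[0.7714·0.0000 + 0.2286·18.0000] = 3.8451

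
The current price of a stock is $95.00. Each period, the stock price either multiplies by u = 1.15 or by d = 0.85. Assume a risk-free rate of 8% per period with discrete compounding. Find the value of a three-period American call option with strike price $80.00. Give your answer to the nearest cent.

Risk-neutral probability p = (1 + 0.08 − 0.85)/(1.15 − 0.85) = 0.2300/0.3000 = 0.7667
Terminal stock prices: S_uuu = 144.5, S_uud = 106.8, S_udd = 78.93, S_ddd = 58.34
Terminal payoffs (S − K): max(64.48, 0) = 64.48, max(26.79, 0) = 26.79, max(-1.067, 0) = 0, max(-21.66, 0) = 0
Node uu (S = 125.6): continuation = 1/1.08·[0.7667·64.4831 + 0.2333·26.7919] = 51.5634; exercise value = 45.6375 ≤ continuation, so V_uu = 51.5634
Node ud (S = 92.86): continuation = 1/1.08·[0.7667·26.7919 + 0.2333·0.0000] = 19.0189; exercise value = 12.8625 ≤ continuation, so V_ud = 19.0189
Node dd (S = 68.64): continuation = 1/1.08·[0.7667·0.0000 + 0.2333·0.0000] = 0.0000; exercise value = 0.0000 ≤ continuation, so V_dd = 0.0000
Node u (S = 109.2): continuation = 1/1.08·[0.7667·51.5634 + 0.2333·19.0189] = 40.7127; exercise value = 29.2500 ≤ continuation, so V_u = 40.7127
Node d (S = 80.75): continuation = 1/1.08·[0.7667·19.0189 + 0.2333·0.0000] = 13.5011; exercise value = 0.7500 ≤ continuation, so V_d = 13.5011
Node 0 (S = 95): continuation = 1/1.08·[0.7667·40.7127 + 0.2333·13.5011] = 31.8179; exercise value = 15.0000 ≤ continuation, so V_0 = 31.8179

$31.82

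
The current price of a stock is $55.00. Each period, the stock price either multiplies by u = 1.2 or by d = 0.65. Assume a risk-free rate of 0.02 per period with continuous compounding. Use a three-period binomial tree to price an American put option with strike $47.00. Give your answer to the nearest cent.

$5.03

Risk-neutral probability p = (e^0.02 − 0.65)/(1.2 − 0.65) = 0.3702/0.5500 = 0.6731
Terminal stock prices: S_uuu = 95.04, S_uud = 51.48, S_udd = 27.89, S_ddd = 15.1
Terminal payoffs (K − S): max(-48.04, 0) = 0, max(-4.48, 0) = 0, max(19.11, 0) = 19.11, max(31.9, 0) = 31.9
Node uu (S = 79.2): continuation = e^(−0.02)·[0.6731·0.0000 + 0.3269·0.0000] = 0.0000; exercise value = 0.0000 ≤ continuation, so V_uu = 0.0000
Node ud (S = 42.9): continuation = e^(−0.02)·[0.6731·0.0000 + 0.3269·19.1150] = 6.1251; exercise value = 4.1000 ≤ continuation, so V_ud = 6.1251
Node dd (S = 23.24): continuation = e^(−0.02)·[0.6731·19.1150 + 0.3269·31.8956] = 22.8318; exercise value = 23.7625 > continuation, so V_dd = 23.7625 (exercise)
Node u (S = 66): continuation = e^(−0.02)·[0.6731·0.0000 + 0.3269·6.1251] = 1.9627; exercise value = 0.0000 ≤ continuation, so V_u = 1.9627
Node d (S = 35.75): continuation = e^(−0.02)·[0.6731·6.1251 + 0.3269·23.7625] = 11.6554; exercise value = 11.2500 ≤ continuation, so V_d = 11.6554
Node 0 (S = 55): continuation = e^(−0.02)·[0.6731·1.9627 + 0.3269·11.6554] = 5.0297; exercise value = 0.0000 ≤ continuation, so V_0 = 5.0297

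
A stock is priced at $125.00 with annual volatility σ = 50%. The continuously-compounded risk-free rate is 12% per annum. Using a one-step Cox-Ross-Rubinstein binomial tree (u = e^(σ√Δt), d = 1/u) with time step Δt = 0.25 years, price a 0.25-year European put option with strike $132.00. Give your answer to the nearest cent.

$16.88

CRR parameters: u = e^(σ√Δt) = e^(0.5·√0.25) = 1.2840, d = 1/u = 0.7788
Per-period rate: rΔt = 0.12·0.25 = 0.03, so R = e^0.03 = 1.0305
Risk-neutral probability p = (e^0.03 − 0.7788)/(1.2840 − 0.7788) = 0.2517/0.5052 = 0.4981
Terminal stock prices: S_u = 160.5, S_d = 97.35
Terminal payoffs (K − S): max(-28.5, 0) = 0, max(34.65, 0) = 34.65
Node 0 (S = 125): V_0 = e^(−0.03)·[0.4981·0.0000 + 0.5019·34.6499] = 16.8767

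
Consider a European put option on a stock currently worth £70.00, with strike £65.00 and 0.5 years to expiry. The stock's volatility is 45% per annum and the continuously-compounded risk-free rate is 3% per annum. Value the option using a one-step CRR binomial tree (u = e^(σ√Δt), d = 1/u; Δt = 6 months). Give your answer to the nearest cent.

CRR parameters: u = e^(σ√Δt) = e^(0.45·√0.5) = 1.3746, d = 1/u = 0.7275
Per-period rate: rΔt = 0.03·0.5 = 0.015, so R = e^0.015 = 1.0151
Risk-neutral probability p = (e^0.015 − 0.7275)/(1.3746 − 0.7275) = 0.2877/0.6472 = 0.4445
Terminal stock prices: S_u = 96.23, S_d = 50.92
Terminal payoffs (K − S): max(-31.23, 0) = 0, max(14.08, 0) = 14.08
Node 0 (S = 70): V_0 = e^(−0.015)·[0.4445·0.0000 + 0.5555·14.0779] = 7.7043

£7.70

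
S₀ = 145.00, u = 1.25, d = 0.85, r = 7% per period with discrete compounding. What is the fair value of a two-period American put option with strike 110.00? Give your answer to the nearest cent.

Risk-neutral probability p = (1 + 0.07 − 0.85)/(1.25 − 0.85) = 0.2200/0.4000 = 0.5500
Terminal stock prices: S_uu = 226.6, S_ud = 154.1, S_dd = 104.8
Terminal payoffs (K − S): max(-116.6, 0) = 0, max(-44.06, 0) = 0, max(5.238, 0) = 5.238
Node u (S = 181.2): continuation = 1/1.07·[0.5500·0.0000 + 0.4500·0.0000] = 0.0000; exercise value = 0.0000 ≤ continuation, so V_u = 0.0000
Node d (S = 123.2): continuation = 1/1.07·[0.5500·0.0000 + 0.4500·5.2375] = 2.2027; exercise value = 0.0000 ≤ continuation, so V_d = 2.2027
Node 0 (S = 145): continuation = 1/1.07·[0.5500·0.0000 + 0.4500·2.2027] = 0.9264; exercise value = 0.0000 ≤ continuation, so V_0 = 0.9264

0.93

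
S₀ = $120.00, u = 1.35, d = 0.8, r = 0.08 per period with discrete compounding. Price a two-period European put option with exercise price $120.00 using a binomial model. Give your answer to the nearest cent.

$8.93

Risk-neutral probability p = (1 + 0.08 − 0.8)/(1.35 − 0.8) = 0.2800/0.5500 = 0.5091
Terminal stock prices: S_uu = 218.7, S_ud = 129.6, S_dd = 76.8
Terminal payoffs (K − S): max(-98.7, 0) = 0, max(-9.6, 0) = 0, max(43.2, 0) = 43.2
Node u (S = 162): V_u = 1/1.08·[0.5091·0.0000 + 0.4909·0.0000] = 0.0000
Node d (S = 96): V_d = 1/1.08·[0.5091·0.0000 + 0.4909·43.2000] = 19.6364
Node 0 (S = 120): V_0 = 1/1.08·[0.5091·0.0000 + 0.4909·19.6364] = 8.9256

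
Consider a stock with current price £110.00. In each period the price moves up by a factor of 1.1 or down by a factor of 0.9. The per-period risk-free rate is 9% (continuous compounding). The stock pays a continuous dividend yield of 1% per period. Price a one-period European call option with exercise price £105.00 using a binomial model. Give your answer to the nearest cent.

Per-period risk-free factor R = e^0.09 = 1.0942; dividend-adjusted growth = e^(0.09−0.01) = 1.0833.
Risk-neutral probability p = (1.0833 − 0.9)/(1.1 − 0.9) = 0.1833/0.2000 = 0.9164
Terminal stock prices: S_u = 121, S_d = 99
Terminal payoffs (S − K): max(16, 0) = 16, max(-6, 0) = 0
Node 0 (S = 110): V_0 = e^(−0.09)·[0.9164·16.0000 + 0.0836·0.0000] = 13.4009

£13.40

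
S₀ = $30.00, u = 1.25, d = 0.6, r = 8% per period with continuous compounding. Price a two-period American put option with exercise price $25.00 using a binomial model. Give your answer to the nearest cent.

Risk-neutral probability p = (e^0.08 − 0.6)/(1.25 − 0.6) = 0.4833/0.6500 = 0.7435
Terminal stock prices: S_uu = 46.88, S_ud = 22.5, S_dd = 10.8
Terminal payoffs (K − S): max(-21.88, 0) = 0, max(2.5, 0) = 2.5, max(14.2, 0) = 14.2
Node u (S = 37.5): continuation = e^(−0.08)·[0.7435·0.0000 + 0.2565·2.5000] = 0.5919; exercise value = 0.0000 ≤ continuation, so V_u = 0.5919
Node d (S = 18): continuation = e^(−0.08)·[0.7435·2.5000 + 0.2565·14.2000] = 5.0779; exercise value = 7.0000 > continuation, so V_d = 7.0000 (exercise)
Node 0 (S = 30): continuation = e^(−0.08)·[0.7435·0.5919 + 0.2565·7.0000] = 2.0636; exercise value = 0.0000 ≤ continuation, so V_0 = 2.0636

$2.06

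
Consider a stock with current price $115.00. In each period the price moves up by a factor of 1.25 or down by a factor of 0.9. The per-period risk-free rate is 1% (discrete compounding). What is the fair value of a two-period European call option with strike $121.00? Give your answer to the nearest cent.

Risk-neutral probability p = (1 + 0.01 − 0.9)/(1.25 − 0.9) = 0.1100/0.3500 = 0.3143
Terminal stock prices: S_uu = 179.7, S_ud = 129.4, S_dd = 93.15
Terminal payoffs (S − K): max(58.69, 0) = 58.69, max(8.375, 0) = 8.375, max(-27.85, 0) = 0
Node u (S = 143.8): V_u = 1/1.01·[0.3143·58.6875 + 0.6857·8.3750] = 23.9480
Node d (S = 103.5): V_d = 1/1.01·[0.3143·8.3750 + 0.6857·0.0000] = 2.6061
Node 0 (S = 115): V_0 = 1/1.01·[0.3143·23.9480 + 0.6857·2.6061] = 9.2213

$9.22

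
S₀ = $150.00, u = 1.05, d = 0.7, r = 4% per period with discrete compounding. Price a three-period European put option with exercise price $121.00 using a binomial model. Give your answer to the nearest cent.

Risk-neutral probability p = (1 + 0.04 − 0.7)/(1.05 − 0.7) = 0.3400/0.3500 = 0.9714
Terminal stock prices: S_uuu = 173.6, S_uud = 115.8, S_udd = 77.17, S_ddd = 51.45
Terminal payoffs (K − S): max(-52.64, 0) = 0, max(5.238, 0) = 5.238, max(43.83, 0) = 43.83, max(69.55, 0) = 69.55
Node uu (S = 165.4): V_uu = 1/1.04·[0.9714·0.0000 + 0.0286·5.2375] = 0.1439
Node ud (S = 110.2): V_ud = 1/1.04·[0.9714·5.2375 + 0.0286·43.8250] = 6.0962
Node dd (S = 73.5): V_dd = 1/1.04·[0.9714·43.8250 + 0.0286·69.5500] = 42.8462
Node u (S = 157.5): V_u = 1/1.04·[0.9714·0.1439 + 0.0286·6.0962] = 0.3019
Node d (S = 105): V_d = 1/1.04·[0.9714·6.0962 + 0.0286·42.8462] = 6.8713
Node 0 (S = 150): V_0 = 1/1.04·[0.9714·0.3019 + 0.0286·6.8713] = 0.4707

$0.47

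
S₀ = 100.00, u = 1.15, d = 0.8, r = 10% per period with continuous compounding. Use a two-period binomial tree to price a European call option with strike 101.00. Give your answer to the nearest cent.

Risk-neutral probability p = (e^0.1 − 0.8)/(1.15 − 0.8) = 0.3052/0.3500 = 0.8719
Terminal stock prices: S_uu = 132.2, S_ud = 92, S_dd = 64
Terminal payoffs (S − K): max(31.25, 0) = 31.25, max(-9, 0) = 0, max(-37, 0) = 0
Node u (S = 115): V_u = e^(−0.1)·[0.8719·31.2500 + 0.1281·0.0000] = 24.6545
Node d (S = 80): V_d = e^(−0.1)·[0.8719·0.0000 + 0.1281·0.0000] = 0.0000
Node 0 (S = 100): V_0 = e^(−0.1)·[0.8719·24.6545 + 0.1281·0.0000] = 19.4510

19.45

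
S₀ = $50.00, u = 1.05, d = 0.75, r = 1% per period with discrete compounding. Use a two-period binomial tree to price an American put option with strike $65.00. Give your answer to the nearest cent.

Risk-neutral probability p = (1 + 0.01 − 0.75)/(1.05 − 0.75) = 0.2600/0.3000 = 0.8667
Terminal stock prices: S_uu = 55.12, S_ud = 39.38, S_dd = 28.12
Terminal payoffs (K − S): max(9.875, 0) = 9.875, max(25.62, 0) = 25.62, max(36.88, 0) = 36.88
Node u (S = 52.5): continuation = 1/1.01·[0.8667·9.8750 + 0.1333·25.6250] = 11.8564; exercise value = 12.5000 > continuation, so V_u = 12.5000 (exercise)
Node d (S = 37.5): continuation = 1/1.01·[0.8667·25.6250 + 0.1333·36.8750] = 26.8564; exercise value = 27.5000 > continuation, so V_d = 27.5000 (exercise)
Node 0 (S = 50): continuation = 1/1.01·[0.8667·12.5000 + 0.1333·27.5000] = 14.3564; exercise value = 15.0000 > continuation, so V_0 = 15.0000 (exercise)

$15.00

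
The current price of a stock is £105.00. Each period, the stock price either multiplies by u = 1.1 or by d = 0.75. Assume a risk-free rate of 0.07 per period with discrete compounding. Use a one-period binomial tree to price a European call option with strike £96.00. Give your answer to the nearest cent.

Risk-neutral probability p = (1 + 0.07 − 0.75)/(1.1 − 0.75) = 0.3200/0.3500 = 0.9143
Terminal stock prices: S_u = 115.5, S_d = 78.75
Terminal payoffs (S − K): max(19.5, 0) = 19.5, max(-17.25, 0) = 0
Node 0 (S = 105): V_0 = 1/1.07·[0.9143·19.5000 + 0.0857·0.0000] = 16.6622

£16.66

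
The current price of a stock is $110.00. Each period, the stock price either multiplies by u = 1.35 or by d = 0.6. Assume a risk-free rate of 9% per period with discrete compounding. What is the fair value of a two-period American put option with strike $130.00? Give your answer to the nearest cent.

Risk-neutral probability p = (1 + 0.09 − 0.6)/(1.35 − 0.6) = 0.4900/0.7500 = 0.6533
Terminal stock prices: S_uu = 200.5, S_ud = 89.1, S_dd = 39.6
Terminal payoffs (K − S): max(-70.48, 0) = 0, max(40.9, 0) = 40.9, max(90.4, 0) = 90.4
Node u (S = 148.5): continuation = 1/1.09·[0.6533·0.0000 + 0.3467·40.9000] = 13.0080; exercise value = 0.0000 ≤ continuation, so V_u = 13.0080
Node d (S = 66): continuation = 1/1.09·[0.6533·40.9000 + 0.3467·90.4000] = 53.2661; exercise value = 64.0000 > continuation, so V_d = 64.0000 (exercise)
Node 0 (S = 110): continuation = 1/1.09·[0.6533·13.0080 + 0.3467·64.0000] = 28.1516; exercise value = 20.0000 ≤ continuation, so V_0 = 28.1516

$28.15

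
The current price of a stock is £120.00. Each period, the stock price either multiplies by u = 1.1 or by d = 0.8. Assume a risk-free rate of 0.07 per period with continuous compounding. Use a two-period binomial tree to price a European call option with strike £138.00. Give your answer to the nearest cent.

Risk-neutral probability p = (e^0.07 − 0.8)/(1.1 − 0.8) = 0.2725/0.3000 = 0.9084
Terminal stock prices: S_uu = 145.2, S_ud = 105.6, S_dd = 76.8
Terminal payoffs (S − K): max(7.2, 0) = 7.2, max(-32.4, 0) = 0, max(-61.2, 0) = 0
Node u (S = 132): V_u = e^(−0.07)·[0.9084·7.2000 + 0.0916·0.0000] = 6.0980
Node d (S = 96): V_d = e^(−0.07)·[0.9084·0.0000 + 0.0916·0.0000] = 0.0000
Node 0 (S = 120): V_0 = e^(−0.07)·[0.9084·6.0980 + 0.0916·0.0000] = 5.1647

£5.16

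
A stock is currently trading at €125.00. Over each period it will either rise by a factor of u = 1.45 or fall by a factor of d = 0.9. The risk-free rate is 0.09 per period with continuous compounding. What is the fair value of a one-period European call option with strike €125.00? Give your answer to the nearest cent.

Risk-neutral probability p = (e^0.09 − 0.9)/(1.45 − 0.9) = 0.1942/0.5500 = 0.3530
Terminal stock prices: S_u = 181.2, S_d = 112.5
Terminal payoffs (S − K): max(56.25, 0) = 56.25, max(-12.5, 0) = 0
Node 0 (S = 125): V_0 = e^(−0.09)·[0.3530·56.2500 + 0.6470·0.0000] = 18.1495

€18.15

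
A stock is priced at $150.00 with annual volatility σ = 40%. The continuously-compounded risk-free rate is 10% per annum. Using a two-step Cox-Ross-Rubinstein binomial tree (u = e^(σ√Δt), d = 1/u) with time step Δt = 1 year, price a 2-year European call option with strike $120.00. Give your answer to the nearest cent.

CRR parameters: u = e^(σ√Δt) = e^(0.4·√1) = 1.4918, d = 1/u = 0.6703
Per-period rate: rΔt = 0.1·1 = 0.1, so R = e^0.1 = 1.1052
Risk-neutral probability p = (e^0.1 − 0.6703)/(1.4918 − 0.6703) = 0.4349/0.8215 = 0.5293
Terminal stock prices: S_uu = 333.8, S_ud = 150, S_dd = 67.4
Terminal payoffs (S − K): max(213.8, 0) = 213.8, max(30, 0) = 30, max(-52.6, 0) = 0
Node u (S = 223.8): V_u = e^(−0.1)·[0.5293·213.8311 + 0.4707·30.0000] = 115.1932
Node d (S = 100.5): V_d = e^(−0.1)·[0.5293·30.0000 + 0.4707·0.0000] = 14.3689
Node 0 (S = 150): V_0 = e^(−0.1)·[0.5293·115.1932 + 0.4707·14.3689] = 61.2925

$61.29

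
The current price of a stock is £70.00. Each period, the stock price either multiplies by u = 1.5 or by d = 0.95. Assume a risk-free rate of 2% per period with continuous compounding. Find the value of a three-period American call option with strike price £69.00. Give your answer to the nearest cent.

Risk-neutral probability p = (e^0.02 − 0.95)/(1.5 − 0.95) = 0.0702/0.5500 = 0.1276
Terminal stock prices: S_uuu = 236.2, S_uud = 149.6, S_udd = 94.76, S_ddd = 60.02
Terminal payoffs (S − K): max(167.2, 0) = 167.2, max(80.62, 0) = 80.62, max(25.76, 0) = 25.76, max(-8.984, 0) = 0
Node uu (S = 157.5): continuation = e^(−0.02)·[0.1276·167.2500 + 0.8724·80.6250] = 89.8663; exercise value = 88.5000 ≤ continuation, so V_uu = 89.8663
Node ud (S = 99.75): continuation = e^(−0.02)·[0.1276·80.6250 + 0.8724·25.7625] = 32.1163; exercise value = 30.7500 ≤ continuation, so V_ud = 32.1163
Node dd (S = 63.17): continuation = e^(−0.02)·[0.1276·25.7625 + 0.8724·0.0000] = 3.2232; exercise value = 0.0000 ≤ continuation, so V_dd = 3.2232
Node u (S = 105): continuation = e^(−0.02)·[0.1276·89.8663 + 0.8724·32.1163] = 38.7055; exercise value = 36.0000 ≤ continuation, so V_u = 38.7055
Node d (S = 66.5): continuation = e^(−0.02)·[0.1276·32.1163 + 0.8724·3.2232] = 6.7742; exercise value = 0.0000 ≤ continuation, so V_d = 6.7742
Node 0 (S = 70): continuation = e^(−0.02)·[0.1276·38.7055 + 0.8724·6.7742] = 10.6350; exercise value = 1.0000 ≤ continuation, so V_0 = 10.6350

£10.64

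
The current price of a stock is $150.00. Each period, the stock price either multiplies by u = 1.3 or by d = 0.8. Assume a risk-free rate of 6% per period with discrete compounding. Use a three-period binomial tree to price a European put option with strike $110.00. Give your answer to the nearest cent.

Risk-neutral probability p = (1 + 0.06 − 0.8)/(1.3 − 0.8) = 0.2600/0.5000 = 0.5200
Terminal stock prices: S_uuu = 329.6, S_uud = 202.8, S_udd = 124.8, S_ddd = 76.8
Terminal payoffs (K − S): max(-219.6, 0) = 0, max(-92.8, 0) = 0, max(-14.8, 0) = 0, max(33.2, 0) = 33.2
Node uu (S = 253.5): V_uu = 1/1.06·[0.5200·0.0000 + 0.4800·0.0000] = 0.0000
Node ud (S = 156): V_ud = 1/1.06·[0.5200·0.0000 + 0.4800·0.0000] = 0.0000
Node dd (S = 96): V_dd = 1/1.06·[0.5200·0.0000 + 0.4800·33.2000] = 15.0340
Node u (S = 195): V_u = 1/1.06·[0.5200·0.0000 + 0.4800·0.0000] = 0.0000
Node d (S = 120): V_d = 1/1.06·[0.5200·0.0000 + 0.4800·15.0340] = 6.8078
Node 0 (S = 150): V_0 = 1/1.06·[0.5200·0.0000 + 0.4800·6.8078] = 3.0828

$3.08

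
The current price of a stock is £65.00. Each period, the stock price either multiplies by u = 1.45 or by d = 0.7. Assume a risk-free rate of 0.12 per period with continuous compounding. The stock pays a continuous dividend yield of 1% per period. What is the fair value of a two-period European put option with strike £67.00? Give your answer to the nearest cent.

Per-period risk-free factor R = e^0.12 = 1.1275; dividend-adjusted growth = e^(0.12−0.01) = 1.1163.
Risk-neutral probability p = (1.1163 − 0.7)/(1.45 − 0.7) = 0.4163/0.7500 = 0.5550
Terminal stock prices: S_uu = 136.7, S_ud = 65.97, S_dd = 31.85
Terminal payoffs (K − S): max(-69.66, 0) = 0, max(1.025, 0) = 1.025, max(35.15, 0) = 35.15
Node u (S = 94.25): V_u = e^(−0.12)·[0.5550·0.0000 + 0.4450·1.0250] = 0.4045
Node d (S = 45.5): V_d = e^(−0.12)·[0.5550·1.0250 + 0.4450·35.1500] = 14.3764
Node 0 (S = 65): V_0 = e^(−0.12)·[0.5550·0.4045 + 0.4450·14.3764] = 5.8727

£5.87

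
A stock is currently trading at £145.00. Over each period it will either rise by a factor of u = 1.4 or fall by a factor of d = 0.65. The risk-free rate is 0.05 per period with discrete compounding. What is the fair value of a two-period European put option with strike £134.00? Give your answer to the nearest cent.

£15.29

Risk-neutral probability p = (1 + 0.05 − 0.65)/(1.4 − 0.65) = 0.4000/0.7500 = 0.5333
Terminal stock prices: S_uu = 284.2, S_ud = 132, S_dd = 61.26
Terminal payoffs (K − S): max(-150.2, 0) = 0, max(2.05, 0) = 2.05, max(72.74, 0) = 72.74
Node u (S = 203): V_u = 1/1.05·[0.5333·0.0000 + 0.4667·2.0500] = 0.9111
Node d (S = 94.25): V_d = 1/1.05·[0.5333·2.0500 + 0.4667·72.7375] = 33.3690
Node 0 (S = 145): V_0 = 1/1.05·[0.5333·0.9111 + 0.4667·33.3690] = 15.2935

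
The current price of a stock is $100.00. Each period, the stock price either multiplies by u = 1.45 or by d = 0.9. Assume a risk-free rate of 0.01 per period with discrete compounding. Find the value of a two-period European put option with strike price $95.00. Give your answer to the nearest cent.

Risk-neutral probability p = (1 + 0.01 − 0.9)/(1.45 − 0.9) = 0.1100/0.5500 = 0.2000
Terminal stock prices: S_uu = 210.2, S_ud = 130.5, S_dd = 81
Terminal payoffs (K − S): max(-115.2, 0) = 0, max(-35.5, 0) = 0, max(14, 0) = 14
Node u (S = 145): V_u = 1/1.01·[0.2000·0.0000 + 0.8000·0.0000] = 0.0000
Node d (S = 90): V_d = 1/1.01·[0.2000·0.0000 + 0.8000·14.0000] = 11.0891
Node 0 (S = 100): V_0 = 1/1.01·[0.2000·0.0000 + 0.8000·11.0891] = 8.7835

$8.78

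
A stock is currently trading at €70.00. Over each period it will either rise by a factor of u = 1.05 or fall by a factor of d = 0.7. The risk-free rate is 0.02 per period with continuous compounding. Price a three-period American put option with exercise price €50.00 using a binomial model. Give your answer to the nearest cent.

Risk-neutral probability p = (e^0.02 − 0.7)/(1.05 − 0.7) = 0.3202/0.3500 = 0.9149
Terminal stock prices: S_uuu = 81.03, S_uud = 54.02, S_udd = 36.01, S_ddd = 24.01
Terminal payoffs (K − S): max(-31.03, 0) = 0, max(-4.022, 0) = 0, max(13.99, 0) = 13.99, max(25.99, 0) = 25.99
Node uu (S = 77.17): continuation = e^(−0.02)·[0.9149·0.0000 + 0.0851·0.0000] = 0.0000; exercise value = 0.0000 ≤ continuation, so V_uu = 0.0000
Node ud (S = 51.45): continuation = e^(−0.02)·[0.9149·0.0000 + 0.0851·13.9850] = 1.1671; exercise value = 0.0000 ≤ continuation, so V_ud = 1.1671
Node dd (S = 34.3): continuation = e^(−0.02)·[0.9149·13.9850 + 0.0851·25.9900] = 14.7099; exercise value = 15.7000 > continuation, so V_dd = 15.7000 (exercise)
Node u (S = 73.5): continuation = e^(−0.02)·[0.9149·0.0000 + 0.0851·1.1671] = 0.0974; exercise value = 0.0000 ≤ continuation, so V_u = 0.0974
Node d (S = 49): continuation = e^(−0.02)·[0.9149·1.1671 + 0.0851·15.7000] = 2.3568; exercise value = 1.0000 ≤ continuation, so V_d = 2.3568
Node 0 (S = 70): continuation = e^(−0.02)·[0.9149·0.0974 + 0.0851·2.3568] = 0.2840; exercise value = 0.0000 ≤ continuation, so V_0 = 0.2840

€0.28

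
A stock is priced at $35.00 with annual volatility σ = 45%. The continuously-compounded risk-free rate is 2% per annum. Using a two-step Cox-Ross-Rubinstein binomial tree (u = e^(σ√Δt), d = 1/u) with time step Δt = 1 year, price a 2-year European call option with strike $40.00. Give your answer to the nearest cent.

$7.48

CRR parameters: u = e^(σ√Δt) = e^(0.45·√1) = 1.5683, d = 1/u = 0.6376
Per-period rate: rΔt = 0.02·1 = 0.02, so R = e^0.02 = 1.0202
Risk-neutral probability p = (e^0.02 − 0.6376)/(1.5683 − 0.6376) = 0.3826/0.9307 = 0.4111
Terminal stock prices: S_uu = 86.09, S_ud = 35, S_dd = 14.23
Terminal payoffs (S − K): max(46.09, 0) = 46.09, max(-5, 0) = 0, max(-25.77, 0) = 0
Node u (S = 54.89): V_u = e^(−0.02)·[0.4111·46.0861 + 0.5889·0.0000] = 18.5693
Node d (S = 22.32): V_d = e^(−0.02)·[0.4111·0.0000 + 0.5889·0.0000] = 0.0000
Node 0 (S = 35): V_0 = e^(−0.02)·[0.4111·18.5693 + 0.5889·0.0000] = 7.4821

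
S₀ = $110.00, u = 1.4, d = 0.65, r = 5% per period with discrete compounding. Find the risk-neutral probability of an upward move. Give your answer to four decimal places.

Risk-neutral probability p = (1 + 0.05 − 0.65)/(1.4 − 0.65) = 0.4000/0.7500 = 0.5333

p = 0.5333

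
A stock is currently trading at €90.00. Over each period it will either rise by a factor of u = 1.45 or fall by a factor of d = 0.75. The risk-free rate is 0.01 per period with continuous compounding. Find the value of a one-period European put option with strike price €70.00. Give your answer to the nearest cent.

€1.56

Risk-neutral probability p = (e^0.01 − 0.75)/(1.45 − 0.75) = 0.2601/0.7000 = 0.3715
Terminal stock prices: S_u = 130.5, S_d = 67.5
Terminal payoffs (K − S): max(-60.5, 0) = 0, max(2.5, 0) = 2.5
Node 0 (S = 90): V_0 = e^(−0.01)·[0.3715·0.0000 + 0.6285·2.5000] = 1.5556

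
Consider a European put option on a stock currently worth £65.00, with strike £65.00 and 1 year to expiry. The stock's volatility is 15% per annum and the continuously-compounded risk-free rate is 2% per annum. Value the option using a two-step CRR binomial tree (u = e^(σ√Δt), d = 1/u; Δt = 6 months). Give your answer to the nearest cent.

CRR parameters: u = e^(σ√Δt) = e^(0.15·√0.5) = 1.1119, d = 1/u = 0.8994
Per-period rate: rΔt = 0.02·0.5 = 0.01, so R = e^0.01 = 1.0101
Risk-neutral probability p = (e^0.01 − 0.8994)/(1.1119 − 0.8994) = 0.1107/0.2125 = 0.5208
Terminal stock prices: S_uu = 80.36, S_ud = 65, S_dd = 52.58
Terminal payoffs (K − S): max(-15.36, 0) = 0, max(0, 0) = 0, max(12.42, 0) = 12.42
Node u (S = 72.27): V_u = e^(−0.01)·[0.5208·0.0000 + 0.4792·0.0000] = 0.0000
Node d (S = 58.46): V_d = e^(−0.01)·[0.5208·0.0000 + 0.4792·12.4242] = 5.8945
Node 0 (S = 65): V_0 = e^(−0.01)·[0.5208·0.0000 + 0.4792·5.8945] = 2.7966

£2.80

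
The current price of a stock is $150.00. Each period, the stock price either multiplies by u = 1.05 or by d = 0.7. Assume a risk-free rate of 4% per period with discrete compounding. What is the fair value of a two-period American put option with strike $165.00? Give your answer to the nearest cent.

Risk-neutral probability p = (1 + 0.04 − 0.7)/(1.05 − 0.7) = 0.3400/0.3500 = 0.9714
Terminal stock prices: S_uu = 165.4, S_ud = 110.2, S_dd = 73.5
Terminal payoffs (K − S): max(-0.375, 0) = 0, max(54.75, 0) = 54.75, max(91.5, 0) = 91.5
Node u (S = 157.5): continuation = 1/1.04·[0.9714·0.0000 + 0.0286·54.7500] = 1.5041; exercise value = 7.5000 > continuation, so V_u = 7.5000 (exercise)
Node d (S = 105): continuation = 1/1.04·[0.9714·54.7500 + 0.0286·91.5000] = 53.6538; exercise value = 60.0000 > continuation, so V_d = 60.0000 (exercise)
Node 0 (S = 150): continuation = 1/1.04·[0.9714·7.5000 + 0.0286·60.0000] = 8.6538; exercise value = 15.0000 > continuation, so V_0 = 15.0000 (exercise)

$15.00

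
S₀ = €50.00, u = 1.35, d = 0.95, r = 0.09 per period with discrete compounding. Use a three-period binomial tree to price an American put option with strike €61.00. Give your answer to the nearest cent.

Risk-neutral probability p = (1 + 0.09 − 0.95)/(1.35 − 0.95) = 0.1400/0.4000 = 0.3500
Terminal stock prices: S_uuu = 123, S_uud = 86.57, S_udd = 60.92, S_ddd = 42.87
Terminal payoffs (K − S): max(-62.02, 0) = 0, max(-25.57, 0) = 0, max(0.08125, 0) = 0.08125, max(18.13, 0) = 18.13
Node uu (S = 91.13): continuation = 1/1.09·[0.3500·0.0000 + 0.6500·0.0000] = 0.0000; exercise value = 0.0000 ≤ continuation, so V_uu = 0.0000
Node ud (S = 64.12): continuation = 1/1.09·[0.3500·0.0000 + 0.6500·0.0813] = 0.0485; exercise value = 0.0000 ≤ continuation, so V_ud = 0.0485
Node dd (S = 45.12): continuation = 1/1.09·[0.3500·0.0813 + 0.6500·18.1313] = 10.8383; exercise value = 15.8750 > continuation, so V_dd = 15.8750 (exercise)
Node u (S = 67.5): continuation = 1/1.09·[0.3500·0.0000 + 0.6500·0.0485] = 0.0289; exercise value = 0.0000 ≤ continuation, so V_u = 0.0289
Node d (S = 47.5): continuation = 1/1.09·[0.3500·0.0485 + 0.6500·15.8750] = 9.4823; exercise value = 13.5000 > continuation, so V_d = 13.5000 (exercise)
Node 0 (S = 50): continuation = 1/1.09·[0.3500·0.0289 + 0.6500·13.5000] = 8.0597; exercise value = 11.0000 > continuation, so V_0 = 11.0000 (exercise)

€11.00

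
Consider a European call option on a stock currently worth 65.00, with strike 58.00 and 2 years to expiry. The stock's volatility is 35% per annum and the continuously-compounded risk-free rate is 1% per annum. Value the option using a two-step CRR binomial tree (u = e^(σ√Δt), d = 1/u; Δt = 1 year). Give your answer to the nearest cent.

CRR parameters: u = e^(σ√Δt) = e^(0.35·√1) = 1.4191, d = 1/u = 0.7047
Per-period rate: rΔt = 0.01·1 = 0.01, so R = e^0.01 = 1.0101
Risk-neutral probability p = (e^0.01 − 0.7047)/(1.4191 − 0.7047) = 0.3054/0.7144 = 0.4275
Terminal stock prices: S_uu = 130.9, S_ud = 65, S_dd = 32.28
Terminal payoffs (S − K): max(72.89, 0) = 72.89, max(7, 0) = 7, max(-25.72, 0) = 0
Node u (S = 92.24): V_u = e^(−0.01)·[0.4275·72.8939 + 0.5725·7.0000] = 34.8165
Node d (S = 45.8): V_d = e^(−0.01)·[0.4275·7.0000 + 0.5725·0.0000] = 2.9624
Node 0 (S = 65): V_0 = e^(−0.01)·[0.4275·34.8165 + 0.5725·2.9624] = 16.4135

16.41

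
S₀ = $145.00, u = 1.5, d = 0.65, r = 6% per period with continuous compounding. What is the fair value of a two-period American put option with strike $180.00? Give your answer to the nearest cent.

Risk-neutral probability p = (e^0.06 − 0.65)/(1.5 − 0.65) = 0.4118/0.8500 = 0.4845
Terminal stock prices: S_uu = 326.2, S_ud = 141.4, S_dd = 61.26
Terminal payoffs (K − S): max(-146.2, 0) = 0, max(38.62, 0) = 38.62, max(118.7, 0) = 118.7
Node u (S = 217.5): continuation = e^(−0.06)·[0.4845·0.0000 + 0.5155·38.6250] = 18.7512; exercise value = 0.0000 ≤ continuation, so V_u = 18.7512
Node d (S = 94.25): continuation = e^(−0.06)·[0.4845·38.6250 + 0.5155·118.7375] = 75.2676; exercise value = 85.7500 > continuation, so V_d = 85.7500 (exercise)
Node 0 (S = 145): continuation = e^(−0.06)·[0.4845·18.7512 + 0.5155·85.7500] = 50.1849; exercise value = 35.0000 ≤ continuation, so V_0 = 50.1849

$50.18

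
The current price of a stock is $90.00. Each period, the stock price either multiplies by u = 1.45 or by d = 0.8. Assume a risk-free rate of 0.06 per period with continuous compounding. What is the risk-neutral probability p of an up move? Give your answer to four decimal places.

Risk-neutral probability p = (e^0.06 − 0.8)/(1.45 − 0.8) = 0.2618/0.6500 = 0.4028

p = 0.4028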